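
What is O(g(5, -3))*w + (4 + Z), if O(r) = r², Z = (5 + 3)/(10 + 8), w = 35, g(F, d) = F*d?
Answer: 70915/9 ≈ 7879.4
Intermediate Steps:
Z = 4/9 (Z = 8/18 = 8*(1/18) = 4/9 ≈ 0.44444)
O(g(5, -3))*w + (4 + Z) = (5*(-3))²*35 + (4 + 4/9) = (-15)²*35 + 40/9 = 225*35 + 40/9 = 7875 + 40/9 = 70915/9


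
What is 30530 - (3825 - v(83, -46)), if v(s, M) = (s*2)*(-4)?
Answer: 26041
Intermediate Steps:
v(s, M) = -8*s (v(s, M) = (2*s)*(-4) = -8*s)
30530 - (3825 - v(83, -46)) = 30530 - (3825 - (-8)*83) = 30530 - (3825 - 1*(-664)) = 30530 - (3825 + 664) = 30530 - 1*4489 = 30530 - 4489 = 26041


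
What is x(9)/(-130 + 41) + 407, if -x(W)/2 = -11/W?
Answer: 325985/801 ≈ 406.97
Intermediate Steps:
x(W) = 22/W (x(W) = -(-22)/W = 22/W)
x(9)/(-130 + 41) + 407 = (22/9)/(-130 + 41) + 407 = (22*(1/9))/(-89) + 407 = (22/9)*(-1/89) + 407 = -22/801 + 407 = 325985/801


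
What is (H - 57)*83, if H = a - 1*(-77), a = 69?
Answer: 7387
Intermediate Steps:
H = 146 (H = 69 - 1*(-77) = 69 + 77 = 146)
(H - 57)*83 = (146 - 57)*83 = 89*83 = 7387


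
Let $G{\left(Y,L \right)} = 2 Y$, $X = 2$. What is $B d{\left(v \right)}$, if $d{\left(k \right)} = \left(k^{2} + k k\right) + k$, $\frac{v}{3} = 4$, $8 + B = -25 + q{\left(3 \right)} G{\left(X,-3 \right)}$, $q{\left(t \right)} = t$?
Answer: $-6300$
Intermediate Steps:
$B = -21$ ($B = -8 - \left(25 - 3 \cdot 2 \cdot 2\right) = -8 + \left(-25 + 3 \cdot 4\right) = -8 + \left(-25 + 12\right) = -8 - 13 = -21$)
$v = 12$ ($v = 3 \cdot 4 = 12$)
$d{\left(k \right)} = k + 2 k^{2}$ ($d{\left(k \right)} = \left(k^{2} + k^{2}\right) + k = 2 k^{2} + k = k + 2 k^{2}$)
$B d{\left(v \right)} = - 21 \cdot 12 \left(1 + 2 \cdot 12\right) = - 21 \cdot 12 \left(1 + 24\right) = - 21 \cdot 12 \cdot 25 = \left(-21\right) 300 = -6300$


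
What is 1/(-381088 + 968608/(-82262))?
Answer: -41131/15675014832 ≈ -2.6240e-6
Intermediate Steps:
1/(-381088 + 968608/(-82262)) = 1/(-381088 + 968608*(-1/82262)) = 1/(-381088 - 484304/41131) = 1/(-15675014832/41131) = -41131/15675014832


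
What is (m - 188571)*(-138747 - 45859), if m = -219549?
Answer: 75341400720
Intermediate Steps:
(m - 188571)*(-138747 - 45859) = (-219549 - 188571)*(-138747 - 45859) = -408120*(-184606) = 75341400720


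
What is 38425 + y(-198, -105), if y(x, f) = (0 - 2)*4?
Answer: 38417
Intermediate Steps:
y(x, f) = -8 (y(x, f) = -2*4 = -8)
38425 + y(-198, -105) = 38425 - 8 = 38417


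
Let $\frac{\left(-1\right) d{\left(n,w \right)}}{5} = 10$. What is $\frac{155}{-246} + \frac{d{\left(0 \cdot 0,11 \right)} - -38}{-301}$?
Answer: $- \frac{43703}{74046} \approx -0.59021$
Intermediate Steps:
$d{\left(n,w \right)} = -50$ ($d{\left(n,w \right)} = \left(-5\right) 10 = -50$)
$\frac{155}{-246} + \frac{d{\left(0 \cdot 0,11 \right)} - -38}{-301} = \frac{155}{-246} + \frac{-50 - -38}{-301} = 155 \left(- \frac{1}{246}\right) + \left(-50 + 38\right) \left(- \frac{1}{301}\right) = - \frac{155}{246} - - \frac{12}{301} = - \frac{155}{246} + \frac{12}{301} = - \frac{43703}{74046}$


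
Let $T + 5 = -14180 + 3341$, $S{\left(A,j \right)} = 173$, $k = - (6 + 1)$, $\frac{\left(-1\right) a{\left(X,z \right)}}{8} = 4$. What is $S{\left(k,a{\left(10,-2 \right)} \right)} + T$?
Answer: $-10671$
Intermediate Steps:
$a{\left(X,z \right)} = -32$ ($a{\left(X,z \right)} = \left(-8\right) 4 = -32$)
$k = -7$ ($k = \left(-1\right) 7 = -7$)
$T = -10844$ ($T = -5 + \left(-14180 + 3341\right) = -5 - 10839 = -10844$)
$S{\left(k,a{\left(10,-2 \right)} \right)} + T = 173 - 10844 = -10671$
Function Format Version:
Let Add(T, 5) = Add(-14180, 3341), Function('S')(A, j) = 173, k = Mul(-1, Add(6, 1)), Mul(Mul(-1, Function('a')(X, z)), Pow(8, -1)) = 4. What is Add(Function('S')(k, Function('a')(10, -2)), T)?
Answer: -10671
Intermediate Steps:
Function('a')(X, z) = -32 (Function('a')(X, z) = Mul(-8, 4) = -32)
k = -7 (k = Mul(-1, 7) = -7)
T = -10844 (T = Add(-5, Add(-14180, 3341)) = Add(-5, -10839) = -10844)
Add(Function('S')(k, Function('a')(10, -2)), T) = Add(173, -10844) = -10671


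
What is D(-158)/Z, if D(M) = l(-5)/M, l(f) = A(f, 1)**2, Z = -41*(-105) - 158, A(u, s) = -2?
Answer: -2/327613 ≈ -6.1048e-6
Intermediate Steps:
Z = 4147 (Z = 4305 - 158 = 4147)
l(f) = 4 (l(f) = (-2)**2 = 4)
D(M) = 4/M
D(-158)/Z = (4/(-158))/4147 = (4*(-1/158))*(1/4147) = -2/79*1/4147 = -2/327613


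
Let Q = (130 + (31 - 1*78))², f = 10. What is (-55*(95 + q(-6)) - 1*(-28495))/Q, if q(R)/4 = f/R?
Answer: 70910/20667 ≈ 3.4311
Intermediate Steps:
q(R) = 40/R (q(R) = 4*(10/R) = 40/R)
Q = 6889 (Q = (130 + (31 - 78))² = (130 - 47)² = 83² = 6889)
(-55*(95 + q(-6)) - 1*(-28495))/Q = (-55*(95 + 40/(-6)) - 1*(-28495))/6889 = (-55*(95 + 40*(-⅙)) + 28495)*(1/6889) = (-55*(95 - 20/3) + 28495)*(1/6889) = (-55*265/3 + 28495)*(1/6889) = (-14575/3 + 28495)*(1/6889) = (70910/3)*(1/6889) = 70910/20667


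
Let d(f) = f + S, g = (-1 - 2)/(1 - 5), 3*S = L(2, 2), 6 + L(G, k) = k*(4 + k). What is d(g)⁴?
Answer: 14641/256 ≈ 57.191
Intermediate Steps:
L(G, k) = -6 + k*(4 + k)
S = 2 (S = (-6 + 2² + 4*2)/3 = (-6 + 4 + 8)/3 = (⅓)*6 = 2)
g = ¾ (g = -3/(-4) = -3*(-¼) = ¾ ≈ 0.75000)
d(f) = 2 + f (d(f) = f + 2 = 2 + f)
d(g)⁴ = (2 + ¾)⁴ = (11/4)⁴ = 14641/256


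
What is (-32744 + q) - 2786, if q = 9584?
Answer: -25946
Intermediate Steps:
(-32744 + q) - 2786 = (-32744 + 9584) - 2786 = -23160 - 2786 = -25946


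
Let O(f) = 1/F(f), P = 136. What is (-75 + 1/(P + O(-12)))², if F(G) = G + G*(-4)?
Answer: 134864483121/23980609 ≈ 5623.9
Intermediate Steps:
F(G) = -3*G (F(G) = G - 4*G = -3*G)
O(f) = -1/(3*f) (O(f) = 1/(-3*f) = -1/(3*f))
(-75 + 1/(P + O(-12)))² = (-75 + 1/(136 - ⅓/(-12)))² = (-75 + 1/(136 - ⅓*(-1/12)))² = (-75 + 1/(136 + 1/36))² = (-75 + 1/(4897/36))² = (-75 + 36/4897)² = (-367239/4897)² = 134864483121/23980609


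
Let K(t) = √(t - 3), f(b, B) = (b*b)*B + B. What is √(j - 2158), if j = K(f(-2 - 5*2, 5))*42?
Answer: √(-2158 + 798*√2) ≈ 32.085*I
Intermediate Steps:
f(b, B) = B + B*b² (f(b, B) = b²*B + B = B*b² + B = B + B*b²)
K(t) = √(-3 + t)
j = 798*√2 (j = √(-3 + 5*(1 + (-2 - 5*2)²))*42 = √(-3 + 5*(1 + (-2 - 10)²))*42 = √(-3 + 5*(1 + (-12)²))*42 = √(-3 + 5*(1 + 144))*42 = √(-3 + 5*145)*42 = √(-3 + 725)*42 = √722*42 = (19*√2)*42 = 798*√2 ≈ 1128.5)
√(j - 2158) = √(798*√2 - 2158) = √(-2158 + 798*√2)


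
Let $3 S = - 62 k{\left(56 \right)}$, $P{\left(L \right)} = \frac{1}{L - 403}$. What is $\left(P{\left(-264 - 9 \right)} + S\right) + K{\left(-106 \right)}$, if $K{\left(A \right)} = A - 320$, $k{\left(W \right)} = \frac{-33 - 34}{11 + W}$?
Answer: $- \frac{822019}{2028} \approx -405.33$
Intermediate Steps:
$k{\left(W \right)} = - \frac{67}{11 + W}$
$K{\left(A \right)} = -320 + A$
$P{\left(L \right)} = \frac{1}{-403 + L}$
$S = \frac{62}{3}$ ($S = \frac{\left(-62\right) \left(- \frac{67}{11 + 56}\right)}{3} = \frac{\left(-62\right) \left(- \frac{67}{67}\right)}{3} = \frac{\left(-62\right) \left(\left(-67\right) \frac{1}{67}\right)}{3} = \frac{\left(-62\right) \left(-1\right)}{3} = \frac{1}{3} \cdot 62 = \frac{62}{3} \approx 20.667$)
$\left(P{\left(-264 - 9 \right)} + S\right) + K{\left(-106 \right)} = \left(\frac{1}{-403 - 273} + \frac{62}{3}\right) - 426 = \left(\frac{1}{-676} + \frac{62}{3}\right) - 426 = \left(- \frac{1}{676} + \frac{62}{3}\right) - 426 = \frac{41909}{2028} - 426 = - \frac{822019}{2028}$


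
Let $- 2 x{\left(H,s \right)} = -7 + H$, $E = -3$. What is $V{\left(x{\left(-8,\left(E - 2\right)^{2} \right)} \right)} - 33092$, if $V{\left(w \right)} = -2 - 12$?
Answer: $-33106$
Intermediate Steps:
$x{\left(H,s \right)} = \frac{7}{2} - \frac{H}{2}$ ($x{\left(H,s \right)} = - \frac{-7 + H}{2} = \frac{7}{2} - \frac{H}{2}$)
$V{\left(w \right)} = -14$ ($V{\left(w \right)} = -2 - 12 = -14$)
$V{\left(x{\left(-8,\left(E - 2\right)^{2} \right)} \right)} - 33092 = -14 - 33092 = -33106$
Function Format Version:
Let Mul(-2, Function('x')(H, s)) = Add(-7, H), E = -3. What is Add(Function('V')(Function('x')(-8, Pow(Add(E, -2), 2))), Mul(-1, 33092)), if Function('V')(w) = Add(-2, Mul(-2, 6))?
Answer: -33106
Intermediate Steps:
Function('x')(H, s) = Add(Rational(7, 2), Mul(Rational(-1, 2), H)) (Function('x')(H, s) = Mul(Rational(-1, 2), Add(-7, H)) = Add(Rational(7, 2), Mul(Rational(-1, 2), H)))
Function('V')(w) = -14 (Function('V')(w) = Add(-2, -12) = -14)
Add(Function('V')(Function('x')(-8, Pow(Add(E, -2), 2))), Mul(-1, 33092)) = Add(-14, Mul(-1, 33092)) = Add(-14, -33092) = -33106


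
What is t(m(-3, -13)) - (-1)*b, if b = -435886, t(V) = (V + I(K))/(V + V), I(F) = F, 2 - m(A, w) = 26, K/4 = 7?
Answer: -5230633/12 ≈ -4.3589e+5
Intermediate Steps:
K = 28 (K = 4*7 = 28)
m(A, w) = -24 (m(A, w) = 2 - 1*26 = 2 - 26 = -24)
t(V) = (28 + V)/(2*V) (t(V) = (V + 28)/(V + V) = (28 + V)/((2*V)) = (28 + V)*(1/(2*V)) = (28 + V)/(2*V))
t(m(-3, -13)) - (-1)*b = (½)*(28 - 24)/(-24) - (-1)*(-435886) = (½)*(-1/24)*4 - 1*435886 = -1/12 - 435886 = -5230633/12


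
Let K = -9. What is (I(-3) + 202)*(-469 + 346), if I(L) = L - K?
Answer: -25584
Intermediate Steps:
I(L) = 9 + L (I(L) = L - 1*(-9) = L + 9 = 9 + L)
(I(-3) + 202)*(-469 + 346) = ((9 - 3) + 202)*(-469 + 346) = (6 + 202)*(-123) = 208*(-123) = -25584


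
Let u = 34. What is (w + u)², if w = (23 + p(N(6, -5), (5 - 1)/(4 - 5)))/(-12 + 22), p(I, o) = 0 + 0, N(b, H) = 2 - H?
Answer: 131769/100 ≈ 1317.7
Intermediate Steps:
p(I, o) = 0
w = 23/10 (w = (23 + 0)/(-12 + 22) = 23/10 ≈ 2.3000)
(w + u)² = (23/10 + 34)² = (363/10)² = 131769/100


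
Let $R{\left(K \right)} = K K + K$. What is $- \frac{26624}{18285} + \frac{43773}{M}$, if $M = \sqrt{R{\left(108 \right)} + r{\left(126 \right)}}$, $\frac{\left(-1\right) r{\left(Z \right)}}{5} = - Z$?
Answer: $- \frac{26624}{18285} + \frac{14591 \sqrt{1378}}{1378} \approx 391.61$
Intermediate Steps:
$R{\left(K \right)} = K + K^{2}$ ($R{\left(K \right)} = K^{2} + K = K + K^{2}$)
$r{\left(Z \right)} = 5 Z$ ($r{\left(Z \right)} = - 5 \left(- Z\right) = 5 Z$)
$M = 3 \sqrt{1378}$ ($M = \sqrt{108 \left(1 + 108\right) + 5 \cdot 126} = \sqrt{108 \cdot 109 + 630} = \sqrt{11772 + 630} = \sqrt{12402} = 3 \sqrt{1378} \approx 111.36$)
$- \frac{26624}{18285} + \frac{43773}{M} = - \frac{26624}{18285} + \frac{43773}{3 \sqrt{1378}} = \left(-26624\right) \frac{1}{18285} + 43773 \frac{\sqrt{1378}}{4134} = - \frac{26624}{18285} + \frac{14591 \sqrt{1378}}{1378}$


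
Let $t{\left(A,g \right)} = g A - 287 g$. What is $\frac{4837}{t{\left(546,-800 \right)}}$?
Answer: $- \frac{691}{29600} \approx -0.023345$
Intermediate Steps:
$t{\left(A,g \right)} = - 287 g + A g$ ($t{\left(A,g \right)} = A g - 287 g = - 287 g + A g$)
$\frac{4837}{t{\left(546,-800 \right)}} = \frac{4837}{\left(-800\right) \left(-287 + 546\right)} = \frac{4837}{\left(-800\right) 259} = \frac{4837}{-207200} = 4837 \left(- \frac{1}{207200}\right) = - \frac{691}{29600}$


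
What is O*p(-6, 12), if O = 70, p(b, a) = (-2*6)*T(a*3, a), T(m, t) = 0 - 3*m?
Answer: 90720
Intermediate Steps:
T(m, t) = -3*m
p(b, a) = 108*a (p(b, a) = (-2*6)*(-3*a*3) = -(-36)*3*a = -(-108)*a = 108*a)
O*p(-6, 12) = 70*(108*12) = 70*1296 = 90720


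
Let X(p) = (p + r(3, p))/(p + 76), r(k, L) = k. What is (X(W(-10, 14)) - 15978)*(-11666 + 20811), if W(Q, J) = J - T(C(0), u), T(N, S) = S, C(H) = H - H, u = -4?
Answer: -13734976095/94 ≈ -1.4612e+8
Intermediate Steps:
C(H) = 0
W(Q, J) = 4 + J (W(Q, J) = J - 1*(-4) = J + 4 = 4 + J)
X(p) = (3 + p)/(76 + p) (X(p) = (p + 3)/(p + 76) = (3 + p)/(76 + p))
(X(W(-10, 14)) - 15978)*(-11666 + 20811) = ((3 + (4 + 14))/(76 + (4 + 14)) - 15978)*(-11666 + 20811) = ((3 + 18)/(76 + 18) - 15978)*9145 = (21/94 - 15978)*9145 = -1501911/94*9145 = -13734976095/94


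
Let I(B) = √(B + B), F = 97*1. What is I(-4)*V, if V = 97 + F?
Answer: 388*I*√2 ≈ 548.71*I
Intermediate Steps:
F = 97
I(B) = √2*√B (I(B) = √(2*B) = √2*√B)
V = 194 (V = 97 + 97 = 194)
I(-4)*V = (√2*√(-4))*194 = (√2*(2*I))*194 = (2*I*√2)*194 = 388*I*√2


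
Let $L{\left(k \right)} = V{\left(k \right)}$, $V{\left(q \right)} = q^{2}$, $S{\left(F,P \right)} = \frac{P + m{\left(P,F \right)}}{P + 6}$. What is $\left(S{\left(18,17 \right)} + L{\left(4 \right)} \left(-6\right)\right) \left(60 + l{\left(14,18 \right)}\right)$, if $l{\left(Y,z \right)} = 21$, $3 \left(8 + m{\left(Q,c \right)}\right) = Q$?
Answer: $- \frac{177660}{23} \approx -7724.3$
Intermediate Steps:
$m{\left(Q,c \right)} = -8 + \frac{Q}{3}$
$S{\left(F,P \right)} = \frac{-8 + \frac{4 P}{3}}{6 + P}$ ($S{\left(F,P \right)} = \frac{P + \left(-8 + \frac{P}{3}\right)}{P + 6} = \frac{-8 + \frac{4 P}{3}}{6 + P}$)
$L{\left(k \right)} = k^{2}$
$\left(S{\left(18,17 \right)} + L{\left(4 \right)} \left(-6\right)\right) \left(60 + l{\left(14,18 \right)}\right) = \left(\frac{4 \left(-6 + 17\right)}{3 \left(6 + 17\right)} + 4^{2} \left(-6\right)\right) \left(60 + 21\right) = \left(\frac{4}{3} \cdot \frac{1}{23} \cdot 11 + 16 \left(-6\right)\right) 81 = \left(\frac{4}{3} \cdot \frac{1}{23} \cdot 11 - 96\right) 81 = \left(\frac{44}{69} - 96\right) 81 = \left(- \frac{6580}{69}\right) 81 = - \frac{177660}{23}$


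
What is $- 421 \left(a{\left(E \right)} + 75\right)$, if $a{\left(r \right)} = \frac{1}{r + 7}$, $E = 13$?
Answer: $- \frac{631921}{20} \approx -31596.0$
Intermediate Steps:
$a{\left(r \right)} = \frac{1}{7 + r}$
$- 421 \left(a{\left(E \right)} + 75\right) = - 421 \left(\frac{1}{7 + 13} + 75\right) = - 421 \left(\frac{1}{20} + 75\right) = \left(-421\right) \frac{1501}{20} = - \frac{631921}{20}$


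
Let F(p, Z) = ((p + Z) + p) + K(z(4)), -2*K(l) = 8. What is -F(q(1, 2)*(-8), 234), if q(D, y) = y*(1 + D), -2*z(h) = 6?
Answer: -166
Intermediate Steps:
z(h) = -3 (z(h) = -1/2*6 = -3)
K(l) = -4 (K(l) = -1/2*8 = -4)
F(p, Z) = -4 + Z + 2*p (F(p, Z) = ((p + Z) + p) - 4 = ((Z + p) + p) - 4 = (Z + 2*p) - 4 = -4 + Z + 2*p)
-F(q(1, 2)*(-8), 234) = -(-4 + 234 + 2*((2*(1 + 1))*(-8))) = -(-4 + 234 + 2*((2*2)*(-8))) = -(-4 + 234 + 2*(4*(-8))) = -(-4 + 234 + 2*(-32)) = -(-4 + 234 - 64) = -1*166 = -166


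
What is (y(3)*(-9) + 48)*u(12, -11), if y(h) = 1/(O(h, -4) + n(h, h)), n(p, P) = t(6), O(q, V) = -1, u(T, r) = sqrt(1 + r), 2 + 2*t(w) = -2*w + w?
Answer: 249*I*sqrt(10)/5 ≈ 157.48*I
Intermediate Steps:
t(w) = -1 - w/2 (t(w) = -1 + (-2*w + w)/2 = -1 + (-w)/2 = -1 - w/2)
n(p, P) = -4 (n(p, P) = -1 - 1/2*6 = -1 - 3 = -4)
y(h) = -1/5 (y(h) = 1/(-1 - 4) = 1/(-5) = -1/5)
(y(3)*(-9) + 48)*u(12, -11) = (-1/5*(-9) + 48)*sqrt(1 - 11) = (9/5 + 48)*sqrt(-10) = 249*(I*sqrt(10))/5 = 249*I*sqrt(10)/5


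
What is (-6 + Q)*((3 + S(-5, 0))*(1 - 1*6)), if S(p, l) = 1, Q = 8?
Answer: -40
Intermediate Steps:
(-6 + Q)*((3 + S(-5, 0))*(1 - 1*6)) = (-6 + 8)*((3 + 1)*(1 - 1*6)) = 2*(4*(1 - 6)) = 2*(4*(-5)) = 2*(-20) = -40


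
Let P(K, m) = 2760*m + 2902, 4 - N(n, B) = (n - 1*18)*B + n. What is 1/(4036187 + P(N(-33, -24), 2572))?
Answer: 1/11137809 ≈ 8.9784e-8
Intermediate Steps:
N(n, B) = 4 - n - B*(-18 + n) (N(n, B) = 4 - ((n - 1*18)*B + n) = 4 - ((n - 18)*B + n) = 4 - ((-18 + n)*B + n) = 4 - (B*(-18 + n) + n) = 4 - (n + B*(-18 + n)) = 4 + (-n - B*(-18 + n)) = 4 - n - B*(-18 + n))
P(K, m) = 2902 + 2760*m
1/(4036187 + P(N(-33, -24), 2572)) = 1/(4036187 + (2902 + 2760*2572)) = 1/(4036187 + (2902 + 7098720)) = 1/(4036187 + 7101622) = 1/11137809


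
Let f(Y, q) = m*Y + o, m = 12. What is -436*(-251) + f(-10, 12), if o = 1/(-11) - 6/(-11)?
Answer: 1202481/11 ≈ 1.0932e+5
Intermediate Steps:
o = 5/11 (o = 1*(-1/11) - 6*(-1/11) = -1/11 + 6/11 = 5/11 ≈ 0.45455)
f(Y, q) = 5/11 + 12*Y (f(Y, q) = 12*Y + 5/11 = 5/11 + 12*Y)
-436*(-251) + f(-10, 12) = -436*(-251) + (5/11 + 12*(-10)) = 109436 + (5/11 - 120) = 109436 - 1315/11 = 1202481/11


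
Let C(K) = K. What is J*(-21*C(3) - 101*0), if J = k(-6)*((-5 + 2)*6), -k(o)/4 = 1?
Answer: -4536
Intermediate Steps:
k(o) = -4 (k(o) = -4*1 = -4)
J = 72 (J = -4*(-5 + 2)*6 = -(-12)*6 = -4*(-18) = 72)
J*(-21*C(3) - 101*0) = 72*(-21*3 - 101*0) = 72*(-63 + 0) = 72*(-63) = -4536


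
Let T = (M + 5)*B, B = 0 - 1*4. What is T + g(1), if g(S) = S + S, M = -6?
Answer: 6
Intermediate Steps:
g(S) = 2*S
B = -4 (B = 0 - 4 = -4)
T = 4 (T = (-6 + 5)*(-4) = -1*(-4) = 4)
T + g(1) = 4 + 2*1 = 4 + 2 = 6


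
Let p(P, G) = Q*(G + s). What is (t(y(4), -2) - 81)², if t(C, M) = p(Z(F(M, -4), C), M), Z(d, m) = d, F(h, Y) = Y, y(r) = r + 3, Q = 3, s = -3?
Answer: 9216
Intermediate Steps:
y(r) = 3 + r
p(P, G) = -9 + 3*G (p(P, G) = 3*(G - 3) = 3*(-3 + G) = -9 + 3*G)
t(C, M) = -9 + 3*M
(t(y(4), -2) - 81)² = ((-9 + 3*(-2)) - 81)² = ((-9 - 6) - 81)² = (-15 - 81)² = (-96)² = 9216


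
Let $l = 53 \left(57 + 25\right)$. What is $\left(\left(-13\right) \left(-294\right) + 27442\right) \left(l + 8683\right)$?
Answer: $407338656$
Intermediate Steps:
$l = 4346$ ($l = 53 \cdot 82 = 4346$)
$\left(\left(-13\right) \left(-294\right) + 27442\right) \left(l + 8683\right) = \left(\left(-13\right) \left(-294\right) + 27442\right) \left(4346 + 8683\right) = \left(3822 + 27442\right) 13029 = 31264 \cdot 13029 = 407338656$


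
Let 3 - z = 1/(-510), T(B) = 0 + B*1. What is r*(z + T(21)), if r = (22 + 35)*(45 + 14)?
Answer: 13722161/170 ≈ 80719.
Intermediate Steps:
T(B) = B (T(B) = 0 + B = B)
z = 1531/510 (z = 3 - 1/(-510) = 3 - 1*(-1/510) = 3 + 1/510 = 1531/510 ≈ 3.0020)
r = 3363 (r = 57*59 = 3363)
r*(z + T(21)) = 3363*(1531/510 + 21) = 3363*(12241/510) = 13722161/170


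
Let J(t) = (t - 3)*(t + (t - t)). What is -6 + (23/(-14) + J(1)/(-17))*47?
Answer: -18489/238 ≈ -77.685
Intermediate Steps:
J(t) = t*(-3 + t) (J(t) = (-3 + t)*(t + 0) = (-3 + t)*t = t*(-3 + t))
-6 + (23/(-14) + J(1)/(-17))*47 = -6 + (23/(-14) + (1*(-3 + 1))/(-17))*47 = -6 + (23*(-1/14) + (1*(-2))*(-1/17))*47 = -6 + (-23/14 - 2*(-1/17))*47 = -6 + (-23/14 + 2/17)*47 = -6 - 363/238*47 = -6 - 17061/238 = -18489/238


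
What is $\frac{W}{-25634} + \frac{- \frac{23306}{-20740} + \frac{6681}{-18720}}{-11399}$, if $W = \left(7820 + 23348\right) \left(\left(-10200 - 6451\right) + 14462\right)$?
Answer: $\frac{2516255805234651479}{945401928875040} \approx 2661.6$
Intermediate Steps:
$W = -68226752$ ($W = 31168 \left(-16651 + 14462\right) = 31168 \left(-2189\right) = -68226752$)
$\frac{W}{-25634} + \frac{- \frac{23306}{-20740} + \frac{6681}{-18720}}{-11399} = - \frac{68226752}{-25634} + \frac{- \frac{23306}{-20740} + \frac{6681}{-18720}}{-11399} = \left(-68226752\right) \left(- \frac{1}{25634}\right) + \left(\left(-23306\right) \left(- \frac{1}{20740}\right) + 6681 \left(- \frac{1}{18720}\right)\right) \left(- \frac{1}{11399}\right) = \frac{34113376}{12817} + \left(\frac{11653}{10370} - \frac{2227}{6240}\right) \left(- \frac{1}{11399}\right) = \frac{34113376}{12817} + \frac{4962073}{6470880} \left(- \frac{1}{11399}\right) = \frac{34113376}{12817} - \frac{4962073}{73761561120} = \frac{2516255805234651479}{945401928875040}$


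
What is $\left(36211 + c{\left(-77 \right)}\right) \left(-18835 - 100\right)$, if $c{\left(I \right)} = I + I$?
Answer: $-682739295$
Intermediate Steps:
$c{\left(I \right)} = 2 I$
$\left(36211 + c{\left(-77 \right)}\right) \left(-18835 - 100\right) = \left(36211 + 2 \left(-77\right)\right) \left(-18835 - 100\right) = \left(36211 - 154\right) \left(-18835 - 100\right) = 36057 \left(-18935\right) = -682739295$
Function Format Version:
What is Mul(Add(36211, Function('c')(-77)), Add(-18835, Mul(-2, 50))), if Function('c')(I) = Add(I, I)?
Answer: -682739295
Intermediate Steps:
Function('c')(I) = Mul(2, I)
Mul(Add(36211, Function('c')(-77)), Add(-18835, Mul(-2, 50))) = Mul(Add(36211, Mul(2, -77)), Add(-18835, Mul(-2, 50))) = Mul(Add(36211, -154), Add(-18835, -100)) = Mul(36057, -18935) = -682739295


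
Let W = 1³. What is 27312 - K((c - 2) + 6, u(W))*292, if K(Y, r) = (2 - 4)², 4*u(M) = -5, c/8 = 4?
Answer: 26144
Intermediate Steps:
W = 1
c = 32 (c = 8*4 = 32)
u(M) = -5/4 (u(M) = (¼)*(-5) = -5/4)
K(Y, r) = 4 (K(Y, r) = (-2)² = 4)
27312 - K((c - 2) + 6, u(W))*292 = 27312 - 4*292 = 27312 - 1*1168 = 27312 - 1168 = 26144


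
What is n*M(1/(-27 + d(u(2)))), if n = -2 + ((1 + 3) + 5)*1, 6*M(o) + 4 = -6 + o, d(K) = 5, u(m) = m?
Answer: -1547/132 ≈ -11.720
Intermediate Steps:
M(o) = -5/3 + o/6 (M(o) = -2/3 + (-6 + o)/6 = -2/3 + (-1 + o/6) = -5/3 + o/6)
n = 7 (n = -2 + (4 + 5)*1 = -2 + 9*1 = -2 + 9 = 7)
n*M(1/(-27 + d(u(2)))) = 7*(-5/3 + 1/(6*(-27 + 5))) = 7*(-5/3 + (1/6)/(-22)) = 7*(-5/3 + (1/6)*(-1/22)) = 7*(-5/3 - 1/132) = 7*(-221/132) = -1547/132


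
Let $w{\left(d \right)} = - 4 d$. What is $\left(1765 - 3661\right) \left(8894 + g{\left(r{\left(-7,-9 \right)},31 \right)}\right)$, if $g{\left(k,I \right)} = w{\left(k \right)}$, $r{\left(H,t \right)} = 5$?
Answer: $-16825104$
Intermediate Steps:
$g{\left(k,I \right)} = - 4 k$
$\left(1765 - 3661\right) \left(8894 + g{\left(r{\left(-7,-9 \right)},31 \right)}\right) = \left(1765 - 3661\right) \left(8894 - 20\right) = - 1896 \left(8894 - 20\right) = \left(-1896\right) 8874 = -16825104$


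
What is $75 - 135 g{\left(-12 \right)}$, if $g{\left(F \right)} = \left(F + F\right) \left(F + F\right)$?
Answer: $-77685$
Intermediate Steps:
$g{\left(F \right)} = 4 F^{2}$ ($g{\left(F \right)} = 2 F 2 F = 4 F^{2}$)
$75 - 135 g{\left(-12 \right)} = 75 - 135 \cdot 4 \left(-12\right)^{2} = 75 - 135 \cdot 4 \cdot 144 = 75 - 77760 = -77685$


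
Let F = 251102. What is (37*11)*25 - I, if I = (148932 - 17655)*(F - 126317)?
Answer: -16381390270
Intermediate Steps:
I = 16381400445 (I = (148932 - 17655)*(251102 - 126317) = 131277*124785 = 16381400445)
(37*11)*25 - I = (37*11)*25 - 1*16381400445 = 407*25 - 16381400445 = 10175 - 16381400445 = -16381390270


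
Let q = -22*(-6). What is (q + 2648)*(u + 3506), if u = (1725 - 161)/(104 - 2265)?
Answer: 21058227560/2161 ≈ 9.7447e+6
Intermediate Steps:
u = -1564/2161 (u = 1564/(-2161) = 1564*(-1/2161) = -1564/2161 ≈ -0.72374)
q = 132
(q + 2648)*(u + 3506) = (132 + 2648)*(-1564/2161 + 3506) = 2780*(7574902/2161) = 21058227560/2161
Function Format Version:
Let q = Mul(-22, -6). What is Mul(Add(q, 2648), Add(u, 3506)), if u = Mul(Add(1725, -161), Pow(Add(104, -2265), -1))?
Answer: Rational(21058227560, 2161) ≈ 9.7447e+6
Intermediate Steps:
u = Rational(-1564, 2161) (u = Mul(1564, Pow(-2161, -1)) = Mul(1564, Rational(-1, 2161)) = Rational(-1564, 2161) ≈ -0.72374)
q = 132
Mul(Add(q, 2648), Add(u, 3506)) = Mul(Add(132, 2648), Add(Rational(-1564, 2161), 3506)) = Mul(2780, Rational(7574902, 2161)) = Rational(21058227560, 2161)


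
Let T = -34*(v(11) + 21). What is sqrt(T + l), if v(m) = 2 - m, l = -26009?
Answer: I*sqrt(26417) ≈ 162.53*I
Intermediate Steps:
T = -408 (T = -34*((2 - 1*11) + 21) = -34*((2 - 11) + 21) = -34*(-9 + 21) = -34*12 = -408)
sqrt(T + l) = sqrt(-408 - 26009) = sqrt(-26417) = I*sqrt(26417)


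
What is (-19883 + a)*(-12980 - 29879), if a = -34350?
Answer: 2324372147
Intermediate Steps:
(-19883 + a)*(-12980 - 29879) = (-19883 - 34350)*(-12980 - 29879) = -54233*(-42859) = 2324372147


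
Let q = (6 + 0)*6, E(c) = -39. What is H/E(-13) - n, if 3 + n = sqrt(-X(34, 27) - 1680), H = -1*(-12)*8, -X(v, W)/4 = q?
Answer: 7/13 - 16*I*sqrt(6) ≈ 0.53846 - 39.192*I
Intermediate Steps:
q = 36 (q = 6*6 = 36)
X(v, W) = -144 (X(v, W) = -4*36 = -144)
H = 96 (H = 12*8 = 96)
n = -3 + 16*I*sqrt(6) (n = -3 + sqrt(-1*(-144) - 1680) = -3 + sqrt(144 - 1680) = -3 + sqrt(-1536) = -3 + 16*I*sqrt(6) ≈ -3.0 + 39.192*I)
H/E(-13) - n = 96/(-39) - (-3 + 16*I*sqrt(6)) = 96*(-1/39) + (3 - 16*I*sqrt(6)) = -32/13 + (3 - 16*I*sqrt(6)) = 7/13 - 16*I*sqrt(6)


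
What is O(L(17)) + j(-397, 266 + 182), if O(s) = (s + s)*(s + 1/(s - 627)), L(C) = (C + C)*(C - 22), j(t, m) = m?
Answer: 46423996/797 ≈ 58248.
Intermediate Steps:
L(C) = 2*C*(-22 + C) (L(C) = (2*C)*(-22 + C) = 2*C*(-22 + C))
O(s) = 2*s*(s + 1/(-627 + s)) (O(s) = (2*s)*(s + 1/(-627 + s)) = 2*s*(s + 1/(-627 + s)))
O(L(17)) + j(-397, 266 + 182) = 2*(2*17*(-22 + 17))*(1 + (2*17*(-22 + 17))² - 1254*17*(-22 + 17))/(-627 + 2*17*(-22 + 17)) + (266 + 182) = 2*(2*17*(-5))*(1 + (2*17*(-5))² - 1254*17*(-5))/(-627 + 2*17*(-5)) + 448 = 2*(-170)*(1 + (-170)² - 627*(-170))/(-627 - 170) + 448 = 2*(-170)*(1 + 28900 + 106590)/(-797) + 448 = 2*(-170)*(-1/797)*135491 + 448 = 46066940/797 + 448 = 46423996/797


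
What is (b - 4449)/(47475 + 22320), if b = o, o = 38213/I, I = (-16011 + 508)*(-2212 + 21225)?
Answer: -119216434384/1870242929955 ≈ -0.063744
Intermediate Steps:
I = -294758539 (I = -15503*19013 = -294758539)
o = -38213/294758539 (o = 38213/(-294758539) = 38213*(-1/294758539) = -38213/294758539 ≈ -0.00012964)
b = -38213/294758539 ≈ -0.00012964
(b - 4449)/(47475 + 22320) = (-38213/294758539 - 4449)/(47475 + 22320) = -1311380778224/294758539/69795 = -1311380778224/294758539*1/69795 = -119216434384/1870242929955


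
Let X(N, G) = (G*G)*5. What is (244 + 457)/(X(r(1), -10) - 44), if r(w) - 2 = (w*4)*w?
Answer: 701/456 ≈ 1.5373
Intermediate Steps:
r(w) = 2 + 4*w² (r(w) = 2 + (w*4)*w = 2 + (4*w)*w = 2 + 4*w²)
X(N, G) = 5*G² (X(N, G) = G²*5 = 5*G²)
(244 + 457)/(X(r(1), -10) - 44) = (244 + 457)/(5*(-10)² - 44) = 701/(5*100 - 44) = 701/(500 - 44) = 701/456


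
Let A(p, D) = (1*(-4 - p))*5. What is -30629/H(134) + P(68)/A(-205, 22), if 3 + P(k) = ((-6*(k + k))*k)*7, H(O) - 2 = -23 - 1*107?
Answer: -6311829/42880 ≈ -147.20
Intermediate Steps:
H(O) = -128 (H(O) = 2 + (-23 - 1*107) = 2 + (-23 - 107) = 2 - 130 = -128)
P(k) = -3 - 84*k² (P(k) = -3 + ((-6*(k + k))*k)*7 = -3 + ((-12*k)*k)*7 = -3 - 12*k²*7 = -3 - 84*k²)
A(p, D) = -20 - 5*p (A(p, D) = (-4 - p)*5 = -20 - 5*p)
-30629/H(134) + P(68)/A(-205, 22) = -30629/(-128) + (-3 - 84*68²)/(-20 - 5*(-205)) = -30629*(-1/128) + (-3 - 84*4624)/(-20 + 1025) = 30629/128 + (-3 - 388416)/1005 = 30629/128 - 388419*1/1005 = 30629/128 - 129473/335 = -6311829/42880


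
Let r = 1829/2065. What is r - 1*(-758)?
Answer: 26561/35 ≈ 758.89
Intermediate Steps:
r = 31/35 (r = 1829*(1/2065) = 31/35 ≈ 0.88571)
r - 1*(-758) = 31/35 - 1*(-758) = 31/35 + 758 = 26561/35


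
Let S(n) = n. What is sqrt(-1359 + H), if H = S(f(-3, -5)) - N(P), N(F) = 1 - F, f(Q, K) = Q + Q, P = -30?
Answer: 2*I*sqrt(349) ≈ 37.363*I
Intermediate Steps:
f(Q, K) = 2*Q
H = -37 (H = 2*(-3) - (1 - 1*(-30)) = -6 - (1 + 30) = -6 - 1*31 = -6 - 31 = -37)
sqrt(-1359 + H) = sqrt(-1359 - 37) = sqrt(-1396) = 2*I*sqrt(349)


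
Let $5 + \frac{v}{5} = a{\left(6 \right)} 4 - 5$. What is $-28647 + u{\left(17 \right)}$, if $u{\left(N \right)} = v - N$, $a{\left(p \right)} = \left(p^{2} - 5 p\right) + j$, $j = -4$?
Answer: $-28674$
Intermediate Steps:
$a{\left(p \right)} = -4 + p^{2} - 5 p$ ($a{\left(p \right)} = \left(p^{2} - 5 p\right) - 4 = -4 + p^{2} - 5 p$)
$v = -10$ ($v = -25 + 5 \left(\left(-4 + 6^{2} - 30\right) 4 - 5\right) = -25 + 5 \left(\left(-4 + 36 - 30\right) 4 - 5\right) = -25 + 5 \left(2 \cdot 4 - 5\right) = -25 + 5 \left(8 - 5\right) = -25 + 5 \cdot 3 = -25 + 15 = -10$)
$u{\left(N \right)} = -10 - N$
$-28647 + u{\left(17 \right)} = -28647 - 27 = -28674$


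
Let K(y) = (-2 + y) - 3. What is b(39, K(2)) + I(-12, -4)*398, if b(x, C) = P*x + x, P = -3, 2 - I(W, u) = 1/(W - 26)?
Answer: 13841/19 ≈ 728.47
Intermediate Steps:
K(y) = -5 + y
I(W, u) = 2 - 1/(-26 + W) (I(W, u) = 2 - 1/(W - 26) = 2 - 1/(-26 + W))
b(x, C) = -2*x (b(x, C) = -3*x + x = -2*x)
b(39, K(2)) + I(-12, -4)*398 = -2*39 + ((-53 + 2*(-12))/(-26 - 12))*398 = -78 + ((-53 - 24)/(-38))*398 = -78 - 1/38*(-77)*398 = -78 + (77/38)*398 = -78 + 15323/19 = 13841/19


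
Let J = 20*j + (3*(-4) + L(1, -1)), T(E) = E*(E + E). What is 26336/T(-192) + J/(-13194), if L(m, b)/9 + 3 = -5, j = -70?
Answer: 793211/1688832 ≈ 0.46968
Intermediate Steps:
L(m, b) = -72 (L(m, b) = -27 + 9*(-5) = -27 - 45 = -72)
T(E) = 2*E² (T(E) = E*(2*E) = 2*E²)
J = -1484 (J = 20*(-70) + (3*(-4) - 72) = -1400 + (-12 - 72) = -1400 - 84 = -1484)
26336/T(-192) + J/(-13194) = 26336/((2*(-192)²)) - 1484/(-13194) = 26336/((2*36864)) - 1484*(-1/13194) = 26336/73728 + 742/6597 = 26336*(1/73728) + 742/6597 = 823/2304 + 742/6597 = 793211/1688832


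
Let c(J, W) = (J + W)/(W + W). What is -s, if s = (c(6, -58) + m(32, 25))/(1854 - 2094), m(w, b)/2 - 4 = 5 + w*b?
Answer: 3129/464 ≈ 6.7435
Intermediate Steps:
m(w, b) = 18 + 2*b*w (m(w, b) = 8 + 2*(5 + w*b) = 8 + 2*(5 + b*w) = 8 + (10 + 2*b*w) = 18 + 2*b*w)
c(J, W) = (J + W)/(2*W) (c(J, W) = (J + W)/((2*W)) = (J + W)*(1/(2*W)) = (J + W)/(2*W))
s = -3129/464 (s = ((½)*(6 - 58)/(-58) + (18 + 2*25*32))/(1854 - 2094) = ((½)*(-1/58)*(-52) + (18 + 1600))/(-240) = (13/29 + 1618)*(-1/240) = (46935/29)*(-1/240) = -3129/464 ≈ -6.7435)
-s = -1*(-3129/464) = 3129/464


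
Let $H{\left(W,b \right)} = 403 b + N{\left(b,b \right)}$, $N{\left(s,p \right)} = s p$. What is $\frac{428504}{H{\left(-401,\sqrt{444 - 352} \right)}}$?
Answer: $- \frac{428504}{162317} + \frac{86343556 \sqrt{23}}{3733291} \approx 108.28$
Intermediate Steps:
$N{\left(s,p \right)} = p s$
$H{\left(W,b \right)} = b^{2} + 403 b$ ($H{\left(W,b \right)} = 403 b + b b = 403 b + b^{2} = b^{2} + 403 b$)
$\frac{428504}{H{\left(-401,\sqrt{444 - 352} \right)}} = \frac{428504}{\sqrt{444 - 352} \left(403 + \sqrt{444 - 352}\right)} = \frac{428504}{\sqrt{92} \left(403 + \sqrt{92}\right)} = \frac{428504}{2 \sqrt{23} \left(403 + 2 \sqrt{23}\right)} = 428504 \frac{\sqrt{23}}{46 \left(403 + 2 \sqrt{23}\right)} = \frac{214252 \sqrt{23}}{23 \left(403 + 2 \sqrt{23}\right)}$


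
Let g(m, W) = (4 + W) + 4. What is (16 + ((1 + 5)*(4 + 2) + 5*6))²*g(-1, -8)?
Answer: 0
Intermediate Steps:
g(m, W) = 8 + W
(16 + ((1 + 5)*(4 + 2) + 5*6))²*g(-1, -8) = (16 + ((1 + 5)*(4 + 2) + 5*6))²*(8 - 8) = (16 + (6*6 + 30))²*0 = (16 + (36 + 30))²*0 = (16 + 66)²*0 = 82²*0 = 6724*0 = 0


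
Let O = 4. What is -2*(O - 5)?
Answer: 2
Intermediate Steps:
-2*(O - 5) = -2*(4 - 5) = -2*(-1) = 2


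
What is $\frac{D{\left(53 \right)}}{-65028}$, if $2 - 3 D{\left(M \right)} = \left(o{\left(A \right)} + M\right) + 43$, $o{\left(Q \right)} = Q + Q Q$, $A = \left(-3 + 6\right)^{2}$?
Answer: $\frac{46}{48771} \approx 0.00094318$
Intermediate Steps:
$A = 9$ ($A = 3^{2} = 9$)
$o{\left(Q \right)} = Q + Q^{2}$
$D{\left(M \right)} = - \frac{131}{3} - \frac{M}{3}$ ($D{\left(M \right)} = \frac{2}{3} - \frac{\left(9 \left(1 + 9\right) + M\right) + 43}{3} = \frac{2}{3} - \frac{\left(9 \cdot 10 + M\right) + 43}{3} = \frac{2}{3} - \frac{\left(90 + M\right) + 43}{3} = \frac{2}{3} - \frac{133 + M}{3} = \frac{2}{3} - \left(\frac{133}{3} + \frac{M}{3}\right) = - \frac{131}{3} - \frac{M}{3}$)
$\frac{D{\left(53 \right)}}{-65028} = \frac{- \frac{131}{3} - \frac{53}{3}}{-65028} = \left(- \frac{131}{3} - \frac{53}{3}\right) \left(- \frac{1}{65028}\right) = \left(- \frac{184}{3}\right) \left(- \frac{1}{65028}\right) = \frac{46}{48771}$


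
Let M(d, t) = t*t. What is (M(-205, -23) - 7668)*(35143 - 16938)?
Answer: -129965495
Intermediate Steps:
M(d, t) = t**2
(M(-205, -23) - 7668)*(35143 - 16938) = ((-23)**2 - 7668)*(35143 - 16938) = (529 - 7668)*18205 = -7139*18205 = -129965495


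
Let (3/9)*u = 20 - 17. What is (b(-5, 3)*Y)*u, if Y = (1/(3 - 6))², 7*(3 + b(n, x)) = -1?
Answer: -22/7 ≈ -3.1429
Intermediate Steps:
b(n, x) = -22/7 (b(n, x) = -3 + (⅐)*(-1) = -3 - ⅐ = -22/7)
Y = ⅑ (Y = (1/(-3))² = (-⅓)² = ⅑ ≈ 0.11111)
u = 9 (u = 3*(20 - 17) = 3*3 = 9)
(b(-5, 3)*Y)*u = -22/7*⅑*9 = -22/63*9 = -22/7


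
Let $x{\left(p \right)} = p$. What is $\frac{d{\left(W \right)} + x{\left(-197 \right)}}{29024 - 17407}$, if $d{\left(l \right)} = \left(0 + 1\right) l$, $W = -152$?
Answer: $- \frac{349}{11617} \approx -0.030042$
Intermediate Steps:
$d{\left(l \right)} = l$ ($d{\left(l \right)} = 1 l = l$)
$\frac{d{\left(W \right)} + x{\left(-197 \right)}}{29024 - 17407} = \frac{-152 - 197}{29024 - 17407} = - \frac{349}{11617}$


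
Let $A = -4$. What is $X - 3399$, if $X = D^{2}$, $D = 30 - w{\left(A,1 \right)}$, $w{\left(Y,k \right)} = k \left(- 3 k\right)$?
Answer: $-2310$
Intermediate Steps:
$w{\left(Y,k \right)} = - 3 k^{2}$
$D = 33$ ($D = 30 - - 3 \cdot 1^{2} = 30 - \left(-3\right) 1 = 30 - -3 = 30 + 3 = 33$)
$X = 1089$ ($X = 33^{2} = 1089$)
$X - 3399 = 1089 - 3399 = -2310$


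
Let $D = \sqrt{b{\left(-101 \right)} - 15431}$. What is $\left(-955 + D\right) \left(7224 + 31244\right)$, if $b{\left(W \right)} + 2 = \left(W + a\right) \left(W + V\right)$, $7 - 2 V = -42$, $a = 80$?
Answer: $-36736940 + 19234 i \sqrt{55306} \approx -3.6737 \cdot 10^{7} + 4.5233 \cdot 10^{6} i$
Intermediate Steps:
$V = \frac{49}{2}$ ($V = \frac{7}{2} - -21 = \frac{7}{2} + 21 = \frac{49}{2} \approx 24.5$)
$b{\left(W \right)} = -2 + \left(80 + W\right) \left(\frac{49}{2} + W\right)$ ($b{\left(W \right)} = -2 + \left(W + 80\right) \left(W + \frac{49}{2}\right) = -2 + \left(80 + W\right) \left(\frac{49}{2} + W\right)$)
$D = \frac{i \sqrt{55306}}{2}$ ($D = \sqrt{\left(1958 + \left(-101\right)^{2} + \frac{209}{2} \left(-101\right)\right) - 15431} = \sqrt{\left(1958 + 10201 - \frac{21109}{2}\right) - 15431} = \sqrt{\frac{3209}{2} - 15431} = \sqrt{- \frac{27653}{2}} = \frac{i \sqrt{55306}}{2} \approx 117.59 i$)
$\left(-955 + D\right) \left(7224 + 31244\right) = \left(-955 + \frac{i \sqrt{55306}}{2}\right) \left(7224 + 31244\right) = \left(-955 + \frac{i \sqrt{55306}}{2}\right) 38468 = -36736940 + 19234 i \sqrt{55306}$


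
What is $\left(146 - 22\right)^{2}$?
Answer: $15376$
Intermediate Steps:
$\left(146 - 22\right)^{2} = 124^{2} = 15376$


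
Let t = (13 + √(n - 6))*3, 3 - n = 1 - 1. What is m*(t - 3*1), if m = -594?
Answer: -21384 - 1782*I*√3 ≈ -21384.0 - 3086.5*I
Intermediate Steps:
n = 3 (n = 3 - (1 - 1) = 3 - 1*0 = 3 + 0 = 3)
t = 39 + 3*I*√3 (t = (13 + √(3 - 6))*3 = (13 + √(-3))*3 = (13 + I*√3)*3 = 39 + 3*I*√3 ≈ 39.0 + 5.1962*I)
m*(t - 3*1) = -594*((39 + 3*I*√3) - 3*1) = -594*((39 + 3*I*√3) - 3) = -594*(36 + 3*I*√3) = -21384 - 1782*I*√3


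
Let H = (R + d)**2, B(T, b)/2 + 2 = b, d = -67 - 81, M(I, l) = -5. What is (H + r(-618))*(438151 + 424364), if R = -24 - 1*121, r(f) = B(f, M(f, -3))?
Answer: 74033975025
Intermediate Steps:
d = -148
B(T, b) = -4 + 2*b
r(f) = -14 (r(f) = -4 + 2*(-5) = -4 - 10 = -14)
R = -145 (R = -24 - 121 = -145)
H = 85849 (H = (-145 - 148)**2 = (-293)**2 = 85849)
(H + r(-618))*(438151 + 424364) = (85849 - 14)*(438151 + 424364) = 85835*862515 = 74033975025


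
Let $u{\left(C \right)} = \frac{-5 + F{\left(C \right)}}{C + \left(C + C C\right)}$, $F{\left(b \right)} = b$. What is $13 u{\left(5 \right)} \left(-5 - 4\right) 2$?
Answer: $0$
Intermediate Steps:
$u{\left(C \right)} = \frac{-5 + C}{C^{2} + 2 C}$ ($u{\left(C \right)} = \frac{-5 + C}{C + \left(C + C C\right)} = \frac{-5 + C}{C + \left(C + C^{2}\right)} = \frac{-5 + C}{C^{2} + 2 C}$)
$13 u{\left(5 \right)} \left(-5 - 4\right) 2 = 13 \frac{-5 + 5}{5 \left(2 + 5\right)} \left(-5 - 4\right) 2 = 13 \cdot \frac{1}{5} \cdot \frac{1}{7} \cdot 0 \left(-5 - 4\right) 2 = 13 \cdot \frac{1}{5} \cdot \frac{1}{7} \cdot 0 \left(\left(-9\right) 2\right) = 13 \cdot 0 \left(-18\right) = 0 \left(-18\right) = 0$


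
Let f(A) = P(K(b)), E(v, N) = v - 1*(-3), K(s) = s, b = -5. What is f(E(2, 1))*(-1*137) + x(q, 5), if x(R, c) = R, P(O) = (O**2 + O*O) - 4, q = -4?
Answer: -6306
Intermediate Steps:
P(O) = -4 + 2*O**2 (P(O) = (O**2 + O**2) - 4 = 2*O**2 - 4 = -4 + 2*O**2)
E(v, N) = 3 + v (E(v, N) = v + 3 = 3 + v)
f(A) = 46 (f(A) = -4 + 2*(-5)**2 = -4 + 2*25 = -4 + 50 = 46)
f(E(2, 1))*(-1*137) + x(q, 5) = 46*(-1*137) - 4 = 46*(-137) - 4 = -6302 - 4 = -6306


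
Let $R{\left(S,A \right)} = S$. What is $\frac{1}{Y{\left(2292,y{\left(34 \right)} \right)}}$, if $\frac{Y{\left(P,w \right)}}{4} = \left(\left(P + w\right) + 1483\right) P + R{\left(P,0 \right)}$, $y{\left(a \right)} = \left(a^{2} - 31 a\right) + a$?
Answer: $\frac{1}{35865216} \approx 2.7882 \cdot 10^{-8}$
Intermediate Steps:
$y{\left(a \right)} = a^{2} - 30 a$
$Y{\left(P,w \right)} = 4 P + 4 P \left(1483 + P + w\right)$ ($Y{\left(P,w \right)} = 4 \left(\left(\left(P + w\right) + 1483\right) P + P\right) = 4 \left(\left(1483 + P + w\right) P + P\right) = 4 \left(P \left(1483 + P + w\right) + P\right) = 4 \left(P + P \left(1483 + P + w\right)\right) = 4 P + 4 P \left(1483 + P + w\right)$)
$\frac{1}{Y{\left(2292,y{\left(34 \right)} \right)}} = \frac{1}{4 \cdot 2292 \left(1484 + 2292 + 34 \left(-30 + 34\right)\right)} = \frac{1}{4 \cdot 2292 \left(1484 + 2292 + 34 \cdot 4\right)} = \frac{1}{4 \cdot 2292 \left(1484 + 2292 + 136\right)} = \frac{1}{4 \cdot 2292 \cdot 3912} = \frac{1}{35865216}$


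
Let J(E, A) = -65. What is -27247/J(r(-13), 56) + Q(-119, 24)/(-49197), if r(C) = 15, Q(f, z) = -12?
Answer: 446823813/1065935 ≈ 419.19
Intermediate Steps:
-27247/J(r(-13), 56) + Q(-119, 24)/(-49197) = -27247/(-65) - 12/(-49197) = -27247*(-1/65) - 12*(-1/49197) = 27247/65 + 4/16399 = 446823813/1065935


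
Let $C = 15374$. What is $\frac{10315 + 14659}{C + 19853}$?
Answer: $\frac{24974}{35227} \approx 0.70894$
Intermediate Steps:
$\frac{10315 + 14659}{C + 19853} = \frac{10315 + 14659}{15374 + 19853} = \frac{24974}{35227}$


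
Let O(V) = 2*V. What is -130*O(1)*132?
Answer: -34320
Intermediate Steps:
-130*O(1)*132 = -260*132 = -34320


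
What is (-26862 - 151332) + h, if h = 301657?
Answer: 123463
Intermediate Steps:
(-26862 - 151332) + h = (-26862 - 151332) + 301657 = -178194 + 301657 = 123463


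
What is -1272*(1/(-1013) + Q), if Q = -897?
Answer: 1155818064/1013 ≈ 1.1410e+6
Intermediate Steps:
-1272*(1/(-1013) + Q) = -1272*(1/(-1013) - 897) = -1272*(-1/1013 - 897) = -1272*(-908662/1013) = 1155818064/1013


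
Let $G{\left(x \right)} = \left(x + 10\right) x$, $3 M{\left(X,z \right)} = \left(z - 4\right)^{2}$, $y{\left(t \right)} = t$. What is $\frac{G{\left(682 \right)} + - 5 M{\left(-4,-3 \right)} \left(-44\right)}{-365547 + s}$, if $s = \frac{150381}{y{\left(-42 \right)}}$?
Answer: $- \frac{2853224}{2214765} \approx -1.2883$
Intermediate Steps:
$M{\left(X,z \right)} = \frac{\left(-4 + z\right)^{2}}{3}$ ($M{\left(X,z \right)} = \frac{\left(z - 4\right)^{2}}{3} = \frac{\left(-4 + z\right)^{2}}{3}$)
$s = - \frac{7161}{2}$ ($s = \frac{150381}{-42} = 150381 \left(- \frac{1}{42}\right) = - \frac{7161}{2} \approx -3580.5$)
$G{\left(x \right)} = x \left(10 + x\right)$ ($G{\left(x \right)} = \left(10 + x\right) x = x \left(10 + x\right)$)
$\frac{G{\left(682 \right)} + - 5 M{\left(-4,-3 \right)} \left(-44\right)}{-365547 + s} = \frac{682 \left(10 + 682\right) + - 5 \frac{\left(-4 - 3\right)^{2}}{3} \left(-44\right)}{-365547 - \frac{7161}{2}} = \frac{682 \cdot 692 + - 5 \frac{\left(-7\right)^{2}}{3} \left(-44\right)}{- \frac{738255}{2}} = \left(471944 + - 5 \cdot \frac{1}{3} \cdot 49 \left(-44\right)\right) \left(- \frac{2}{738255}\right) = \left(471944 + \left(-5\right) \frac{49}{3} \left(-44\right)\right) \left(- \frac{2}{738255}\right) = \left(471944 - - \frac{10780}{3}\right) \left(- \frac{2}{738255}\right) = \left(471944 + \frac{10780}{3}\right) \left(- \frac{2}{738255}\right) = \frac{1426612}{3} \left(- \frac{2}{738255}\right) = - \frac{2853224}{2214765}$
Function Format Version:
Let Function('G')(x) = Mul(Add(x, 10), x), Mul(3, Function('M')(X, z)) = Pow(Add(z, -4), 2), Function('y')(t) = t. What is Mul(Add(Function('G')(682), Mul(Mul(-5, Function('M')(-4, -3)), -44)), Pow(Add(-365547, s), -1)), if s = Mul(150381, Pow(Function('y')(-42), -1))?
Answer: Rational(-2853224, 2214765) ≈ -1.2883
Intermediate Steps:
Function('M')(X, z) = Mul(Rational(1, 3), Pow(Add(-4, z), 2)) (Function('M')(X, z) = Mul(Rational(1, 3), Pow(Add(z, -4), 2)) = Mul(Rational(1, 3), Pow(Add(-4, z), 2)))
s = Rational(-7161, 2) (s = Mul(150381, Pow(-42, -1)) = Mul(150381, Rational(-1, 42)) = Rational(-7161, 2) ≈ -3580.5)
Function('G')(x) = Mul(x, Add(10, x)) (Function('G')(x) = Mul(Add(10, x), x) = Mul(x, Add(10, x)))
Mul(Add(Function('G')(682), Mul(Mul(-5, Function('M')(-4, -3)), -44)), Pow(Add(-365547, s), -1)) = Mul(Add(Mul(682, Add(10, 682)), Mul(Mul(-5, Mul(Rational(1, 3), Pow(Add(-4, -3), 2))), -44)), Pow(Add(-365547, Rational(-7161, 2)), -1)) = Mul(Add(Mul(682, 692), Mul(Mul(-5, Mul(Rational(1, 3), Pow(-7, 2))), -44)), Pow(Rational(-738255, 2), -1)) = Mul(Add(471944, Mul(Mul(-5, Mul(Rational(1, 3), 49)), -44)), Rational(-2, 738255)) = Mul(Add(471944, Mul(Mul(-5, Rational(49, 3)), -44)), Rational(-2, 738255)) = Mul(Add(471944, Mul(Rational(-245, 3), -44)), Rational(-2, 738255)) = Mul(Add(471944, Rational(10780, 3)), Rational(-2, 738255)) = Mul(Rational(1426612, 3), Rational(-2, 738255)) = Rational(-2853224, 2214765)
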